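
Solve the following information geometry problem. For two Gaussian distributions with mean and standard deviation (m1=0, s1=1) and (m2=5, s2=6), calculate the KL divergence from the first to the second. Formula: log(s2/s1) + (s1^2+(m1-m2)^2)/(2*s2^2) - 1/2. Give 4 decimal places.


KL divergence between normal distributions:
KL = log(s2/s1) + (s1^2 + (m1-m2)^2)/(2*s2^2) - 1/2.
log(6/1) = 1.791759.
(1^2 + (0-5)^2)/(2*6^2) = (1 + 25)/72 = 0.361111.
KL = 1.791759 + 0.361111 - 0.5 = 1.6529

1.6529


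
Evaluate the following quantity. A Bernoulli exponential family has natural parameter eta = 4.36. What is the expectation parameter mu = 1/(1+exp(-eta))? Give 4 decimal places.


Dual coordinate (expectation parameter) for Bernoulli:
mu = 1/(1+exp(-eta)).
eta = 4.36.
exp(-eta) = exp(-4.36) = 0.012778.
mu = 1/(1+0.012778) = 0.9874

0.9874


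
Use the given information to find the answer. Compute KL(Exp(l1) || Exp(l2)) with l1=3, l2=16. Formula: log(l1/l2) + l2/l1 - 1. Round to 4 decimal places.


KL divergence for exponential family:
KL = log(l1/l2) + l2/l1 - 1.
log(3/16) = -1.673976.
16/3 = 5.333333.
KL = -1.673976 + 5.333333 - 1 = 2.6594

2.6594


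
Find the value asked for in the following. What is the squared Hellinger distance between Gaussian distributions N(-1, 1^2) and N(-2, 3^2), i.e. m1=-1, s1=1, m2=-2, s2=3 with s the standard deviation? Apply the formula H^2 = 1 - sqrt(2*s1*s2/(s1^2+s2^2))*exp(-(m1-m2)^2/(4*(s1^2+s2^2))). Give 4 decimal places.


Squared Hellinger distance for Gaussians:
H^2 = 1 - sqrt(2*s1*s2/(s1^2+s2^2)) * exp(-(m1-m2)^2/(4*(s1^2+s2^2))).
s1^2 = 1, s2^2 = 9, s1^2+s2^2 = 10.
sqrt(2*1*3/(10)) = 0.774597.
(m1-m2)^2 = (1)^2 = 1.
exp(-1/(4*10)) = exp(-0.025) = 0.97531.
H^2 = 1 - 0.774597*0.97531 = 0.2445

0.2445


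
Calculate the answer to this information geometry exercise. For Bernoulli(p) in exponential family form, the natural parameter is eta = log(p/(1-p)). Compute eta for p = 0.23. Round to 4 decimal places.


Natural parameter for Bernoulli: eta = log(p/(1-p)).
p = 0.23, 1-p = 0.77.
p/(1-p) = 0.298701.
eta = log(0.298701) = -1.2083

-1.2083


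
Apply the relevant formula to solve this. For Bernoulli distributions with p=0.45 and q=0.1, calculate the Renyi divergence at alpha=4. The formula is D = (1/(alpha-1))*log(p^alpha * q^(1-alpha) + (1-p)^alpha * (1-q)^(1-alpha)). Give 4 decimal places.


Renyi divergence of order alpha between Bernoulli distributions:
D = (1/(alpha-1))*log(p^alpha * q^(1-alpha) + (1-p)^alpha * (1-q)^(1-alpha)).
alpha = 4, p = 0.45, q = 0.1.
p^alpha * q^(1-alpha) = 0.45^4 * 0.1^-3 = 41.00625.
(1-p)^alpha * (1-q)^(1-alpha) = 0.55^4 * 0.9^-3 = 0.125523.
sum = 41.00625 + 0.125523 = 41.131773.
D = (1/3)*log(41.131773) = 1.2389

1.2389


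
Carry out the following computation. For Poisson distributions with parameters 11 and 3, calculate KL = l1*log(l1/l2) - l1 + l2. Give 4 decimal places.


KL divergence for Poisson:
KL = l1*log(l1/l2) - l1 + l2.
l1 = 11, l2 = 3.
log(11/3) = 1.299283.
l1*log(l1/l2) = 11 * 1.299283 = 14.292113.
KL = 14.292113 - 11 + 3 = 6.2921

6.2921


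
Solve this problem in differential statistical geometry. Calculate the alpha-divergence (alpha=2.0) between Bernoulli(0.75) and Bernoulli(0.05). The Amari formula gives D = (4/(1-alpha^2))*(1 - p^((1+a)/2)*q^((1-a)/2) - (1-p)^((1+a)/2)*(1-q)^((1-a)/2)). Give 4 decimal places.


Amari alpha-divergence:
D = (4/(1-alpha^2))*(1 - p^((1+a)/2)*q^((1-a)/2) - (1-p)^((1+a)/2)*(1-q)^((1-a)/2)).
alpha = 2.0, p = 0.75, q = 0.05.
e1 = (1+alpha)/2 = 1.5, e2 = (1-alpha)/2 = -0.5.
t1 = p^e1 * q^e2 = 0.75^1.5 * 0.05^-0.5 = 2.904738.
t2 = (1-p)^e1 * (1-q)^e2 = 0.25^1.5 * 0.95^-0.5 = 0.128247.
4/(1-alpha^2) = -1.333333.
D = -1.333333*(1 - 2.904738 - 0.128247) = 2.7106

2.7106


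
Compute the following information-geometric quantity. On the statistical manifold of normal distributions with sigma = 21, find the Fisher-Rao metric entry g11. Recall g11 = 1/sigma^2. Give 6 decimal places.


For the 2-parameter normal family, the Fisher metric has:
  g11 = 1/sigma^2, g22 = 2/sigma^2.
sigma = 21, sigma^2 = 441.
g11 = 0.002268

0.002268


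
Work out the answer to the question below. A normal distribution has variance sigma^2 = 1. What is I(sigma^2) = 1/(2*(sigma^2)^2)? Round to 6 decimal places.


Fisher information for variance: I(sigma^2) = 1/(2*sigma^4).
sigma^2 = 1, so sigma^4 = 1.
I = 1/(2*1) = 1/2 = 0.500000

0.500000


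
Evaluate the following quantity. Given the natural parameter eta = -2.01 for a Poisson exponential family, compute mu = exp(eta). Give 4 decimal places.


Expectation parameter for Poisson exponential family:
mu = exp(eta).
eta = -2.01.
mu = exp(-2.01) = 0.1340

0.1340


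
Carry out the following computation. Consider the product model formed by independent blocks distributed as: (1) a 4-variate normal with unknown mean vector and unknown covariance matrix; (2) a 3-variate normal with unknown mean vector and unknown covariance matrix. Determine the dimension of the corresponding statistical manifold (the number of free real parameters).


The dimension of a statistical manifold equals the number of free
(independent) real parameters of the model. For a product of independent
blocks the parameter counts add.
- 4-variate normal: 4 (mean) + 4*5/2 = 10 (symmetric covariance) = 14.
- 3-variate normal: 3 (mean) + 3*4/2 = 6 (symmetric covariance) = 9.
Total = 14 + 9 = 23.
Dimension = 23

23


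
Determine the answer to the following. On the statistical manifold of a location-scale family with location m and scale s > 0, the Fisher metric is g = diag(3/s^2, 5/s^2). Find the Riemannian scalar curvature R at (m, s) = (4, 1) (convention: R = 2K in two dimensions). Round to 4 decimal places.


The metric has the form g = (A dm^2 + B ds^2)/s^2 with A = 3, B = 5.
Substitute u = sqrt(A/B)*m: g = B*(du^2 + ds^2)/s^2, i.e. B times the
Poincare upper half-plane metric, which has constant Gaussian curvature -1.
Scaling a 2D metric by a constant c divides the Gaussian curvature by c,
so K = -1/B = -1/(5) = -0.2000 everywhere (the point (m, s) = (4, 1) is irrelevant:
the curvature is constant).
Scalar curvature in dimension 2: R = 2K = -2/(5) = -0.4000.

-0.4000


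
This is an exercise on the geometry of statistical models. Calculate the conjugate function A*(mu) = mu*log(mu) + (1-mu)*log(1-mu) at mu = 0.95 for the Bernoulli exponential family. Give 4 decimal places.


Legendre transform for Bernoulli:
A*(mu) = mu*log(mu) + (1-mu)*log(1-mu).
mu = 0.95, 1-mu = 0.05.
mu*log(mu) = 0.95*log(0.95) = -0.048729.
(1-mu)*log(1-mu) = 0.05*log(0.05) = -0.149787.
A* = -0.048729 + -0.149787 = -0.1985

-0.1985


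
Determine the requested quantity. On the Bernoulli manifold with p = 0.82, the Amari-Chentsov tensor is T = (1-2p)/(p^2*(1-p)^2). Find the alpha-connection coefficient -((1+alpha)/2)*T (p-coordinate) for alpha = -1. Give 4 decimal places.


Skewness (Amari-Chentsov) tensor: T = (1-2p)/(p^2*(1-p)^2).
p = 0.82, 1-2p = -0.64, p^2 = 0.6724, (1-p)^2 = 0.0324.
T = -0.64/(0.6724 * 0.0324) = -29.376988.
In the p-coordinate, Gamma^(alpha) = Gamma^(0) - (alpha/2)*T with Gamma^(0) = (1/2)*g'(p) = -T/2,
so Gamma^(alpha) = -((1+alpha)/2)*T.
alpha = -1, -(1+alpha)/2 = 0.0.
Gamma = 0.0 * -29.376988 = 0.0000

0.0000


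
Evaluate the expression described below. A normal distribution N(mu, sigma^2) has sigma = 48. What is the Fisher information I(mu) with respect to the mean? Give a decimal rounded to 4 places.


The Fisher information for the mean of a normal distribution is I(mu) = 1/sigma^2.
sigma = 48, so sigma^2 = 2304.
I(mu) = 1/2304 = 0.0004

0.0004


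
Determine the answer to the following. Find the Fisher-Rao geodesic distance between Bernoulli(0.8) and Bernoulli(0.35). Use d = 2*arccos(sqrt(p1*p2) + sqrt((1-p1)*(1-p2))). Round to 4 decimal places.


Geodesic distance on Bernoulli manifold:
d(p1,p2) = 2*arccos(sqrt(p1*p2) + sqrt((1-p1)*(1-p2))).
sqrt(p1*p2) = sqrt(0.8*0.35) = 0.52915.
sqrt((1-p1)*(1-p2)) = sqrt(0.2*0.65) = 0.360555.
arg = 0.52915 + 0.360555 = 0.889705.
d = 2*arccos(0.889705) = 0.9482

0.9482


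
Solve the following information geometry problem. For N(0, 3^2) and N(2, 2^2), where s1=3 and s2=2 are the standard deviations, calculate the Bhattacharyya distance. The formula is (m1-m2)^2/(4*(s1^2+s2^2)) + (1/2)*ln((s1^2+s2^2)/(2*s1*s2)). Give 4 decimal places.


Bhattacharyya distance between two Gaussians:
DB = (m1-m2)^2/(4*(s1^2+s2^2)) + (1/2)*ln((s1^2+s2^2)/(2*s1*s2)).
(m1-m2)^2 = (-2)^2 = 4.
s1^2+s2^2 = 9 + 4 = 13.
term1 = 4/52 = 0.076923.
term2 = 0.5*ln(13/12.0) = 0.040021.
DB = 0.076923 + 0.040021 = 0.1169

0.1169


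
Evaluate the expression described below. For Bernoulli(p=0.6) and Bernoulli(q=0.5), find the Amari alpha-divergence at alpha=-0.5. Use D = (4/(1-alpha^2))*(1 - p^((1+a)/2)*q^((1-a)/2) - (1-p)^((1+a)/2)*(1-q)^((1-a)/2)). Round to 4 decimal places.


Amari alpha-divergence:
D = (4/(1-alpha^2))*(1 - p^((1+a)/2)*q^((1-a)/2) - (1-p)^((1+a)/2)*(1-q)^((1-a)/2)).
alpha = -0.5, p = 0.6, q = 0.5.
e1 = (1+alpha)/2 = 0.25, e2 = (1-alpha)/2 = 0.75.
t1 = p^e1 * q^e2 = 0.6^0.25 * 0.5^0.75 = 0.523318.
t2 = (1-p)^e1 * (1-q)^e2 = 0.4^0.25 * 0.5^0.75 = 0.472871.
4/(1-alpha^2) = 5.333333.
D = 5.333333*(1 - 0.523318 - 0.472871) = 0.0203

0.0203


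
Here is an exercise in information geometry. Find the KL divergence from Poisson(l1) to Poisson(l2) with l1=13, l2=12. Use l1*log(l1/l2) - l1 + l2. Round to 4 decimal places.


KL divergence for Poisson:
KL = l1*log(l1/l2) - l1 + l2.
l1 = 13, l2 = 12.
log(13/12) = 0.080043.
l1*log(l1/l2) = 13 * 0.080043 = 1.040555.
KL = 1.040555 - 13 + 12 = 0.0406

0.0406


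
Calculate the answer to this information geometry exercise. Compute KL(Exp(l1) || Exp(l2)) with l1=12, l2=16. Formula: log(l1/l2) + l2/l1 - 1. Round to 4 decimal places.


KL divergence for exponential family:
KL = log(l1/l2) + l2/l1 - 1.
log(12/16) = -0.287682.
16/12 = 1.333333.
KL = -0.287682 + 1.333333 - 1 = 0.0457

0.0457


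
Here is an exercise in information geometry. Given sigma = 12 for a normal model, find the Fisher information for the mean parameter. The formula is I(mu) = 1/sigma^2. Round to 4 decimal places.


The Fisher information for the mean of a normal distribution is I(mu) = 1/sigma^2.
sigma = 12, so sigma^2 = 144.
I(mu) = 1/144 = 0.0069

0.0069


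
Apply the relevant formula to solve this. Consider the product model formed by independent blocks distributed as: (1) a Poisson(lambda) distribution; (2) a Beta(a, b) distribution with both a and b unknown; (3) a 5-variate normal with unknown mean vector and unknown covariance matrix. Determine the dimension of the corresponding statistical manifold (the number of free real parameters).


The dimension of a statistical manifold equals the number of free
(independent) real parameters of the model. For a product of independent
blocks the parameter counts add.
- Poisson (lambda): 1.
- Beta (a, b): 2.
- 5-variate normal: 5 (mean) + 5*6/2 = 15 (symmetric covariance) = 20.
Total = 1 + 2 + 20 = 23.
Dimension = 23

23


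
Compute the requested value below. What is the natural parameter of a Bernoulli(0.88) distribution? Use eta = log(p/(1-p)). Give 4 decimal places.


Natural parameter for Bernoulli: eta = log(p/(1-p)).
p = 0.88, 1-p = 0.12.
p/(1-p) = 7.333333.
eta = log(7.333333) = 1.9924

1.9924


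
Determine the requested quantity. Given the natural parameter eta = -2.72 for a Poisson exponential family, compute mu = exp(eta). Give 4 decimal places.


Expectation parameter for Poisson exponential family:
mu = exp(eta).
eta = -2.72.
mu = exp(-2.72) = 0.0659

0.0659


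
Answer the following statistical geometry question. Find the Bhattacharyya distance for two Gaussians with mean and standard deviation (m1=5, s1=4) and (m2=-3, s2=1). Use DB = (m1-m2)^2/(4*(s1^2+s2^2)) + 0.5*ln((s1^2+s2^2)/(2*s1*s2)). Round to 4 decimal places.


Bhattacharyya distance between two Gaussians:
DB = (m1-m2)^2/(4*(s1^2+s2^2)) + (1/2)*ln((s1^2+s2^2)/(2*s1*s2)).
(m1-m2)^2 = (8)^2 = 64.
s1^2+s2^2 = 16 + 1 = 17.
term1 = 64/68 = 0.941176.
term2 = 0.5*ln(17/8.0) = 0.376886.
DB = 0.941176 + 0.376886 = 1.3181

1.3181


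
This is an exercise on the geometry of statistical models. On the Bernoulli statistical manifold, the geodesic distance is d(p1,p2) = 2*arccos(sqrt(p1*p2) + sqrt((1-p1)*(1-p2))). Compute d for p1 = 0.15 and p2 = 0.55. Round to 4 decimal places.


Geodesic distance on Bernoulli manifold:
d(p1,p2) = 2*arccos(sqrt(p1*p2) + sqrt((1-p1)*(1-p2))).
sqrt(p1*p2) = sqrt(0.15*0.55) = 0.287228.
sqrt((1-p1)*(1-p2)) = sqrt(0.85*0.45) = 0.618466.
arg = 0.287228 + 0.618466 = 0.905694.
d = 2*arccos(0.905694) = 0.8756

0.8756


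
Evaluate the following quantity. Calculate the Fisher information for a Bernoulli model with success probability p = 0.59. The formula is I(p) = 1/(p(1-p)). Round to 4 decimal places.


For Bernoulli(p), Fisher information is I(p) = 1/(p*(1-p)).
p = 0.59, 1-p = 0.41.
p*(1-p) = 0.2419.
I(p) = 1/0.2419 = 4.1339

4.1339


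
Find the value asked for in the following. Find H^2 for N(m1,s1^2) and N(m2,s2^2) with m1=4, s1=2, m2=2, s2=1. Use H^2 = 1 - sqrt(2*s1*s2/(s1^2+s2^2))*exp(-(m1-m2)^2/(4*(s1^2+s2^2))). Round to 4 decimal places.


Squared Hellinger distance for Gaussians:
H^2 = 1 - sqrt(2*s1*s2/(s1^2+s2^2)) * exp(-(m1-m2)^2/(4*(s1^2+s2^2))).
s1^2 = 4, s2^2 = 1, s1^2+s2^2 = 5.
sqrt(2*2*1/(5)) = 0.894427.
(m1-m2)^2 = (2)^2 = 4.
exp(-4/(4*5)) = exp(-0.2) = 0.818731.
H^2 = 1 - 0.894427*0.818731 = 0.2677

0.2677


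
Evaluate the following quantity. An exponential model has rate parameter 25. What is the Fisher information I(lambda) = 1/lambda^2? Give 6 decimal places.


Fisher information for exponential: I(lambda) = 1/lambda^2.
lambda = 25, lambda^2 = 625.
I = 1/625 = 0.001600

0.001600


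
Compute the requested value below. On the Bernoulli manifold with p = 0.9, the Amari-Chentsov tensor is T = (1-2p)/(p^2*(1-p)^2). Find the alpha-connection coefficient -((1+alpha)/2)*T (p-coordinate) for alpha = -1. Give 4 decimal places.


Skewness (Amari-Chentsov) tensor: T = (1-2p)/(p^2*(1-p)^2).
p = 0.9, 1-2p = -0.8, p^2 = 0.81, (1-p)^2 = 0.01.
T = -0.8/(0.81 * 0.01) = -98.765432.
In the p-coordinate, Gamma^(alpha) = Gamma^(0) - (alpha/2)*T with Gamma^(0) = (1/2)*g'(p) = -T/2,
so Gamma^(alpha) = -((1+alpha)/2)*T.
alpha = -1, -(1+alpha)/2 = 0.0.
Gamma = 0.0 * -98.765432 = 0.0000

0.0000


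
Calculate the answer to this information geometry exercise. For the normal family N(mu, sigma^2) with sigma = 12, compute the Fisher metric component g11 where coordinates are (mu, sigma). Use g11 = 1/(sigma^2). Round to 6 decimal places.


For the 2-parameter normal family, the Fisher metric has:
  g11 = 1/sigma^2, g22 = 2/sigma^2.
sigma = 12, sigma^2 = 144.
g11 = 0.006944

0.006944


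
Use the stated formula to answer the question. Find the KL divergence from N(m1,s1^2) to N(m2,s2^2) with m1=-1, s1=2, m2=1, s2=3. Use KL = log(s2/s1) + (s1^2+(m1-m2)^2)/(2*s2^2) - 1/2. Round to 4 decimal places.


KL divergence between normal distributions:
KL = log(s2/s1) + (s1^2 + (m1-m2)^2)/(2*s2^2) - 1/2.
log(3/2) = 0.405465.
(2^2 + (-1-1)^2)/(2*3^2) = (4 + 4)/18 = 0.444444.
KL = 0.405465 + 0.444444 - 0.5 = 0.3499

0.3499


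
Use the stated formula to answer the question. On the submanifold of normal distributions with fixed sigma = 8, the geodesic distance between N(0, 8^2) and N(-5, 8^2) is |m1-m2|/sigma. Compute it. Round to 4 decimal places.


On the fixed-variance normal subfamily, geodesic distance = |m1-m2|/sigma.
|0 - -5| = 5.
sigma = 8.
d = 5/8 = 0.6250

0.6250


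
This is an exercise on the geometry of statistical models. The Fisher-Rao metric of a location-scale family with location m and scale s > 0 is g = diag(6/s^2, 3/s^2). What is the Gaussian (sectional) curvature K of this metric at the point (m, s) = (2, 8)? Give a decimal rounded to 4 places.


The metric has the form g = (A dm^2 + B ds^2)/s^2 with A = 6, B = 3.
Substitute u = sqrt(A/B)*m: g = B*(du^2 + ds^2)/s^2, i.e. B times the
Poincare upper half-plane metric, which has constant Gaussian curvature -1.
Scaling a 2D metric by a constant c divides the Gaussian curvature by c,
so K = -1/B = -1/(3) = -0.3333 everywhere (the point (m, s) = (2, 8) is irrelevant:
the curvature is constant).
The requested Gaussian curvature is K = -0.3333.

-0.3333


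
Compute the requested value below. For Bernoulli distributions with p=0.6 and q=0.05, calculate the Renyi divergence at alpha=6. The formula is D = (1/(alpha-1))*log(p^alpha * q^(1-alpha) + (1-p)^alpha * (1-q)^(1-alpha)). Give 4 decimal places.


Renyi divergence of order alpha between Bernoulli distributions:
D = (1/(alpha-1))*log(p^alpha * q^(1-alpha) + (1-p)^alpha * (1-q)^(1-alpha)).
alpha = 6, p = 0.6, q = 0.05.
p^alpha * q^(1-alpha) = 0.6^6 * 0.05^-5 = 149299.2.
(1-p)^alpha * (1-q)^(1-alpha) = 0.4^6 * 0.95^-5 = 0.005293.
sum = 149299.2 + 0.005293 = 149299.205293.
D = (1/5)*log(149299.205293) = 2.3827

2.3827


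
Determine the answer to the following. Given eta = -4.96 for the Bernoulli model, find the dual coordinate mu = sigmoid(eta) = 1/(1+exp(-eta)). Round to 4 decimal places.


Dual coordinate (expectation parameter) for Bernoulli:
mu = 1/(1+exp(-eta)).
eta = -4.96.
exp(-eta) = exp(4.96) = 142.593796.
mu = 1/(1+142.593796) = 0.0070

0.0070


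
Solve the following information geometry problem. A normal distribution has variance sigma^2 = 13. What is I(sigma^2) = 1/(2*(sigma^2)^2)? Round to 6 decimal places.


Fisher information for variance: I(sigma^2) = 1/(2*sigma^4).
sigma^2 = 13, so sigma^4 = 169.
I = 1/(2*169) = 1/338 = 0.002959

0.002959


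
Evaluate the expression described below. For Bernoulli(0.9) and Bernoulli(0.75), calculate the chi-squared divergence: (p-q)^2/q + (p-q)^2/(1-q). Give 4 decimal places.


Chi-squared divergence between Bernoulli distributions:
chi^2 = (p-q)^2/q + (p-q)^2/(1-q).
p = 0.9, q = 0.75, p-q = 0.15.
(p-q)^2 = 0.0225.
term1 = 0.0225/0.75 = 0.03.
term2 = 0.0225/0.25 = 0.09.
chi^2 = 0.03 + 0.09 = 0.1200

0.1200


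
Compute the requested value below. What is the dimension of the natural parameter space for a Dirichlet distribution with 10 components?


Exponential family dimension calculation:
Dirichlet with 10 components has 10 natural parameters.

10


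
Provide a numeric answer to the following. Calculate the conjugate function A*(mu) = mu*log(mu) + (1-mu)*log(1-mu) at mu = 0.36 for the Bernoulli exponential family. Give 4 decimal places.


Legendre transform for Bernoulli:
A*(mu) = mu*log(mu) + (1-mu)*log(1-mu).
mu = 0.36, 1-mu = 0.64.
mu*log(mu) = 0.36*log(0.36) = -0.367794.
(1-mu)*log(1-mu) = 0.64*log(0.64) = -0.285624.
A* = -0.367794 + -0.285624 = -0.6534

-0.6534


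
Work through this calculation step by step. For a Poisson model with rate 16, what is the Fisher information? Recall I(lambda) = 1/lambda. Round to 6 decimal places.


Fisher information for Poisson: I(lambda) = 1/lambda.
lambda = 16.
I(lambda) = 1/16 = 0.062500

0.062500


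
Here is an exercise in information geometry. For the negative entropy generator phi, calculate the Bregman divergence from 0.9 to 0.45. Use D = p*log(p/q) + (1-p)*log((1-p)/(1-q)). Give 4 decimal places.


Bregman divergence with negative entropy generator:
D = p*log(p/q) + (1-p)*log((1-p)/(1-q)).
p = 0.9, q = 0.45.
p*log(p/q) = 0.9*log(0.9/0.45) = 0.623832.
(1-p)*log((1-p)/(1-q)) = 0.1*log(0.1/0.55) = -0.170475.
D = 0.623832 + -0.170475 = 0.4534

0.4534


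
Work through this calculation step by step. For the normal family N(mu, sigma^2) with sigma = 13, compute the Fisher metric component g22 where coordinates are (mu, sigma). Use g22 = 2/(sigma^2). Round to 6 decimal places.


For the 2-parameter normal family, the Fisher metric has:
  g11 = 1/sigma^2, g22 = 2/sigma^2.
sigma = 13, sigma^2 = 169.
g22 = 0.011834

0.011834


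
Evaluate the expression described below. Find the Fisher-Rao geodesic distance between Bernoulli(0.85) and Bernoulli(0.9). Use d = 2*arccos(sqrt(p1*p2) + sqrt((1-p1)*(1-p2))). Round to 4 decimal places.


Geodesic distance on Bernoulli manifold:
d(p1,p2) = 2*arccos(sqrt(p1*p2) + sqrt((1-p1)*(1-p2))).
sqrt(p1*p2) = sqrt(0.85*0.9) = 0.874643.
sqrt((1-p1)*(1-p2)) = sqrt(0.15*0.1) = 0.122474.
arg = 0.874643 + 0.122474 = 0.997117.
d = 2*arccos(0.997117) = 0.1519

0.1519


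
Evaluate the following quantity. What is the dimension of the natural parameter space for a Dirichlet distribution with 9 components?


Exponential family dimension calculation:
Dirichlet with 9 components has 9 natural parameters.

9


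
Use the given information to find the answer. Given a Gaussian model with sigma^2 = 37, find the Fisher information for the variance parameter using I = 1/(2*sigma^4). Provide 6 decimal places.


Fisher information for variance: I(sigma^2) = 1/(2*sigma^4).
sigma^2 = 37, so sigma^4 = 1369.
I = 1/(2*1369) = 1/2738 = 0.000365

0.000365


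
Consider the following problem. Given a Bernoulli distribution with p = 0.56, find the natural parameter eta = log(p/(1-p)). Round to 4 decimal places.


Natural parameter for Bernoulli: eta = log(p/(1-p)).
p = 0.56, 1-p = 0.44.
p/(1-p) = 1.272727.
eta = log(1.272727) = 0.2412

0.2412


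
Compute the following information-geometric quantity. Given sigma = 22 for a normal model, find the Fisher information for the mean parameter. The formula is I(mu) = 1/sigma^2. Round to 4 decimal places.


The Fisher information for the mean of a normal distribution is I(mu) = 1/sigma^2.
sigma = 22, so sigma^2 = 484.
I(mu) = 1/484 = 0.0021

0.0021


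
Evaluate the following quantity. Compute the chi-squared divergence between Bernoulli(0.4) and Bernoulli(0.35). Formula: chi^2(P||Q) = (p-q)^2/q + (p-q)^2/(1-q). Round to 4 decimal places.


Chi-squared divergence between Bernoulli distributions:
chi^2 = (p-q)^2/q + (p-q)^2/(1-q).
p = 0.4, q = 0.35, p-q = 0.05.
(p-q)^2 = 0.0025.
term1 = 0.0025/0.35 = 0.007143.
term2 = 0.0025/0.65 = 0.003846.
chi^2 = 0.007143 + 0.003846 = 0.0110

0.0110


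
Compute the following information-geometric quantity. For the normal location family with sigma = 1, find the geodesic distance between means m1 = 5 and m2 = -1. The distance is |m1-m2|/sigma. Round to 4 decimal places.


On the fixed-variance normal subfamily, geodesic distance = |m1-m2|/sigma.
|5 - -1| = 6.
sigma = 1.
d = 6/1 = 6.0000

6.0000


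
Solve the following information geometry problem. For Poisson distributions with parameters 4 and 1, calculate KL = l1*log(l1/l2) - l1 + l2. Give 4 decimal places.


KL divergence for Poisson:
KL = l1*log(l1/l2) - l1 + l2.
l1 = 4, l2 = 1.
log(4/1) = 1.386294.
l1*log(l1/l2) = 4 * 1.386294 = 5.545177.
KL = 5.545177 - 4 + 1 = 2.5452

2.5452


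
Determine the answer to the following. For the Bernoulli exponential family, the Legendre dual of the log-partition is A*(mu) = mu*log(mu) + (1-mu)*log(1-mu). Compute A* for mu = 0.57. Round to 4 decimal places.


Legendre transform for Bernoulli:
A*(mu) = mu*log(mu) + (1-mu)*log(1-mu).
mu = 0.57, 1-mu = 0.43.
mu*log(mu) = 0.57*log(0.57) = -0.320408.
(1-mu)*log(1-mu) = 0.43*log(0.43) = -0.362907.
A* = -0.320408 + -0.362907 = -0.6833

-0.6833


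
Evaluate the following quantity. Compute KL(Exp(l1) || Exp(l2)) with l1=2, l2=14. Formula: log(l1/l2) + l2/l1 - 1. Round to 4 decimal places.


KL divergence for exponential family:
KL = log(l1/l2) + l2/l1 - 1.
log(2/14) = -1.94591.
14/2 = 7.0.
KL = -1.94591 + 7.0 - 1 = 4.0541

4.0541


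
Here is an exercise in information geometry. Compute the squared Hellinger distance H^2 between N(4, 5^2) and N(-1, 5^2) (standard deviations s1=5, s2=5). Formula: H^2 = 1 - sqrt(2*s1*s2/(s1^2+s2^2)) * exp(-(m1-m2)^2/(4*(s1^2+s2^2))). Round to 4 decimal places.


Squared Hellinger distance for Gaussians:
H^2 = 1 - sqrt(2*s1*s2/(s1^2+s2^2)) * exp(-(m1-m2)^2/(4*(s1^2+s2^2))).
s1^2 = 25, s2^2 = 25, s1^2+s2^2 = 50.
sqrt(2*5*5/(50)) = 1.0.
(m1-m2)^2 = (5)^2 = 25.
exp(-25/(4*50)) = exp(-0.125) = 0.882497.
H^2 = 1 - 1.0*0.882497 = 0.1175

0.1175


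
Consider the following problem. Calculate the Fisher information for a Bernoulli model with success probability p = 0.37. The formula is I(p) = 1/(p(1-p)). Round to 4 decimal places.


For Bernoulli(p), Fisher information is I(p) = 1/(p*(1-p)).
p = 0.37, 1-p = 0.63.
p*(1-p) = 0.2331.
I(p) = 1/0.2331 = 4.2900

4.2900


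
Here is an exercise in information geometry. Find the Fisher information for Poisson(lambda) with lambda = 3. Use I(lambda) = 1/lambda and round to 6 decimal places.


Fisher information for Poisson: I(lambda) = 1/lambda.
lambda = 3.
I(lambda) = 1/3 = 0.333333

0.333333


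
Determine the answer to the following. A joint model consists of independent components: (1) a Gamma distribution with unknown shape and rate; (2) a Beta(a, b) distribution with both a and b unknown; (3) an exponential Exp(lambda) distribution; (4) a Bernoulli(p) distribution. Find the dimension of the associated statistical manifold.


The dimension of a statistical manifold equals the number of free
(independent) real parameters of the model. For a product of independent
blocks the parameter counts add.
- Gamma (shape, rate): 2.
- Beta (a, b): 2.
- exponential (lambda): 1.
- Bernoulli (p): 1.
Total = 2 + 2 + 1 + 1 = 6.
Dimension = 6

6


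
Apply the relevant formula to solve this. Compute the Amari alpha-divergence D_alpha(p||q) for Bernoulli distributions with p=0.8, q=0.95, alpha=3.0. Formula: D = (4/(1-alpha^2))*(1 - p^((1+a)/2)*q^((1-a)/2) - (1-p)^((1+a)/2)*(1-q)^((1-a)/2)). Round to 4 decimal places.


Amari alpha-divergence:
D = (4/(1-alpha^2))*(1 - p^((1+a)/2)*q^((1-a)/2) - (1-p)^((1+a)/2)*(1-q)^((1-a)/2)).
alpha = 3.0, p = 0.8, q = 0.95.
e1 = (1+alpha)/2 = 2.0, e2 = (1-alpha)/2 = -1.0.
t1 = p^e1 * q^e2 = 0.8^2.0 * 0.95^-1.0 = 0.673684.
t2 = (1-p)^e1 * (1-q)^e2 = 0.2^2.0 * 0.05^-1.0 = 0.8.
4/(1-alpha^2) = -0.5.
D = -0.5*(1 - 0.673684 - 0.8) = 0.2368

0.2368


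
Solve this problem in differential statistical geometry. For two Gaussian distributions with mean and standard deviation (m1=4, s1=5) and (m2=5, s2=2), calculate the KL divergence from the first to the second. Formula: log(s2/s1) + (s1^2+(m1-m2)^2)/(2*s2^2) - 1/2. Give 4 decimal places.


KL divergence between normal distributions:
KL = log(s2/s1) + (s1^2 + (m1-m2)^2)/(2*s2^2) - 1/2.
log(2/5) = -0.916291.
(5^2 + (4-5)^2)/(2*2^2) = (25 + 1)/8 = 3.25.
KL = -0.916291 + 3.25 - 0.5 = 1.8337

1.8337


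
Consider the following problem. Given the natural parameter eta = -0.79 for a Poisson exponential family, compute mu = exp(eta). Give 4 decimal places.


Expectation parameter for Poisson exponential family:
mu = exp(eta).
eta = -0.79.
mu = exp(-0.79) = 0.4538

0.4538


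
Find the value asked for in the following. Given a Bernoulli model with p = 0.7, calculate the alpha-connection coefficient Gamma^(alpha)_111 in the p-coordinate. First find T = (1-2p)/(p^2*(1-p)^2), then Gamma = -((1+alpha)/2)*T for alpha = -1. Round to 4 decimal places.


Skewness (Amari-Chentsov) tensor: T = (1-2p)/(p^2*(1-p)^2).
p = 0.7, 1-2p = -0.4, p^2 = 0.49, (1-p)^2 = 0.09.
T = -0.4/(0.49 * 0.09) = -9.070295.
In the p-coordinate, Gamma^(alpha) = Gamma^(0) - (alpha/2)*T with Gamma^(0) = (1/2)*g'(p) = -T/2,
so Gamma^(alpha) = -((1+alpha)/2)*T.
alpha = -1, -(1+alpha)/2 = 0.0.
Gamma = 0.0 * -9.070295 = 0.0000

0.0000


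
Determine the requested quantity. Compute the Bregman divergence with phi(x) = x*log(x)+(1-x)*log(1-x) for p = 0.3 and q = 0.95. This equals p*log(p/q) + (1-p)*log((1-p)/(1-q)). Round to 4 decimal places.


Bregman divergence with negative entropy generator:
D = p*log(p/q) + (1-p)*log((1-p)/(1-q)).
p = 0.3, q = 0.95.
p*log(p/q) = 0.3*log(0.3/0.95) = -0.345804.
(1-p)*log((1-p)/(1-q)) = 0.7*log(0.7/0.05) = 1.84734.
D = -0.345804 + 1.84734 = 1.5015

1.5015


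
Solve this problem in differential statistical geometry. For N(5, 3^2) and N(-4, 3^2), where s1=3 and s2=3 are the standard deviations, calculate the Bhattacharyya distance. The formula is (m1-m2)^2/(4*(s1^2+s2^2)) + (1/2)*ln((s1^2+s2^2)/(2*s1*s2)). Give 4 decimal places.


Bhattacharyya distance between two Gaussians:
DB = (m1-m2)^2/(4*(s1^2+s2^2)) + (1/2)*ln((s1^2+s2^2)/(2*s1*s2)).
(m1-m2)^2 = (9)^2 = 81.
s1^2+s2^2 = 9 + 9 = 18.
term1 = 81/72 = 1.125.
term2 = 0.5*ln(18/18.0) = 0.0.
DB = 1.125 + 0.0 = 1.1250

1.1250


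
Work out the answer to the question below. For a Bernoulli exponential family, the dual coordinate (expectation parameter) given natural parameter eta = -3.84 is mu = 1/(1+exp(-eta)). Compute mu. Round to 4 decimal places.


Dual coordinate (expectation parameter) for Bernoulli:
mu = 1/(1+exp(-eta)).
eta = -3.84.
exp(-eta) = exp(3.84) = 46.525474.
mu = 1/(1+46.525474) = 0.0210

0.0210


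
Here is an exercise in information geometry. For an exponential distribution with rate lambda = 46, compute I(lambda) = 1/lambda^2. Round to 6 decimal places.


Fisher information for exponential: I(lambda) = 1/lambda^2.
lambda = 46, lambda^2 = 2116.
I = 1/2116 = 0.000473

0.000473


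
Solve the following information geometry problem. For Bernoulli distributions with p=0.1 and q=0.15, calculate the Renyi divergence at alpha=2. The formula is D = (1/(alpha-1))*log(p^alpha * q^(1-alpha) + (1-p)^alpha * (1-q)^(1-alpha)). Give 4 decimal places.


Renyi divergence of order alpha between Bernoulli distributions:
D = (1/(alpha-1))*log(p^alpha * q^(1-alpha) + (1-p)^alpha * (1-q)^(1-alpha)).
alpha = 2, p = 0.1, q = 0.15.
p^alpha * q^(1-alpha) = 0.1^2 * 0.15^-1 = 0.066667.
(1-p)^alpha * (1-q)^(1-alpha) = 0.9^2 * 0.85^-1 = 0.952941.
sum = 0.066667 + 0.952941 = 1.019608.
D = (1/1)*log(1.019608) = 0.0194

0.0194


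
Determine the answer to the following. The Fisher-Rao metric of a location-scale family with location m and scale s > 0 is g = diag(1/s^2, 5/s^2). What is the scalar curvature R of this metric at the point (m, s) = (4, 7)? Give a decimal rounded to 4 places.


The metric has the form g = (A dm^2 + B ds^2)/s^2 with A = 1, B = 5.
Substitute u = sqrt(A/B)*m: g = B*(du^2 + ds^2)/s^2, i.e. B times the
Poincare upper half-plane metric, which has constant Gaussian curvature -1.
Scaling a 2D metric by a constant c divides the Gaussian curvature by c,
so K = -1/B = -1/(5) = -0.2000 everywhere (the point (m, s) = (4, 7) is irrelevant:
the curvature is constant).
Scalar curvature in dimension 2: R = 2K = -2/(5) = -0.4000.

-0.4000


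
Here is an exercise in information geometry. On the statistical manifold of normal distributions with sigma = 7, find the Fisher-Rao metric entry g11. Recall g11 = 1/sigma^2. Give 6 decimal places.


For the 2-parameter normal family, the Fisher metric has:
  g11 = 1/sigma^2, g22 = 2/sigma^2.
sigma = 7, sigma^2 = 49.
g11 = 0.020408

0.020408


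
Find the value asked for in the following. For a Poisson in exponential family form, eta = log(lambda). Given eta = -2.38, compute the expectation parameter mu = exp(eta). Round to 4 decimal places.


Expectation parameter for Poisson exponential family:
mu = exp(eta).
eta = -2.38.
mu = exp(-2.38) = 0.0926

0.0926


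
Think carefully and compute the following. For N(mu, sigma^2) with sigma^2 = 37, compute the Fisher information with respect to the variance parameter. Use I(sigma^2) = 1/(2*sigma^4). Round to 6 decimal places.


Fisher information for variance: I(sigma^2) = 1/(2*sigma^4).
sigma^2 = 37, so sigma^4 = 1369.
I = 1/(2*1369) = 1/2738 = 0.000365

0.000365


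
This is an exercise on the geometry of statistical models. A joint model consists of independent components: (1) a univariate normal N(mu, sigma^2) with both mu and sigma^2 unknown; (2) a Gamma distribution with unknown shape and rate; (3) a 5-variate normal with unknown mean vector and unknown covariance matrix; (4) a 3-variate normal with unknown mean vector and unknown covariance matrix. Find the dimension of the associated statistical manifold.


The dimension of a statistical manifold equals the number of free
(independent) real parameters of the model. For a product of independent
blocks the parameter counts add.
- normal (mu, sigma^2): 2.
- Gamma (shape, rate): 2.
- 5-variate normal: 5 (mean) + 5*6/2 = 15 (symmetric covariance) = 20.
- 3-variate normal: 3 (mean) + 3*4/2 = 6 (symmetric covariance) = 9.
Total = 2 + 2 + 20 + 9 = 33.
Dimension = 33

33


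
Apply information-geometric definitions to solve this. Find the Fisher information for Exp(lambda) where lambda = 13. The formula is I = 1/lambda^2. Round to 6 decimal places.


Fisher information for exponential: I(lambda) = 1/lambda^2.
lambda = 13, lambda^2 = 169.
I = 1/169 = 0.005917

0.005917


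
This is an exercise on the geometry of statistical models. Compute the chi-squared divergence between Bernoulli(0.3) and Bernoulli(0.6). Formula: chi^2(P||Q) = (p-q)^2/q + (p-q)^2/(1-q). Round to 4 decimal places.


Chi-squared divergence between Bernoulli distributions:
chi^2 = (p-q)^2/q + (p-q)^2/(1-q).
p = 0.3, q = 0.6, p-q = -0.3.
(p-q)^2 = 0.09.
term1 = 0.09/0.6 = 0.15.
term2 = 0.09/0.4 = 0.225.
chi^2 = 0.15 + 0.225 = 0.3750

0.3750


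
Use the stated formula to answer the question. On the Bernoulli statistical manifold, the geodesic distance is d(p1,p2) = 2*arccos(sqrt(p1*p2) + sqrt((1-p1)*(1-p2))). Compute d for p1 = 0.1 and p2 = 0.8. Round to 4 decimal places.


Geodesic distance on Bernoulli manifold:
d(p1,p2) = 2*arccos(sqrt(p1*p2) + sqrt((1-p1)*(1-p2))).
sqrt(p1*p2) = sqrt(0.1*0.8) = 0.282843.
sqrt((1-p1)*(1-p2)) = sqrt(0.9*0.2) = 0.424264.
arg = 0.282843 + 0.424264 = 0.707107.
d = 2*arccos(0.707107) = 1.5708

1.5708


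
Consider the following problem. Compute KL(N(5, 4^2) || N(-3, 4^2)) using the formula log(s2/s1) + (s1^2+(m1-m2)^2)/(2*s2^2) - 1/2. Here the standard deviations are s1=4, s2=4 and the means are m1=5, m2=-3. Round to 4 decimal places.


KL divergence between normal distributions:
KL = log(s2/s1) + (s1^2 + (m1-m2)^2)/(2*s2^2) - 1/2.
log(4/4) = 0.0.
(4^2 + (5--3)^2)/(2*4^2) = (16 + 64)/32 = 2.5.
KL = 0.0 + 2.5 - 0.5 = 2.0000

2.0000


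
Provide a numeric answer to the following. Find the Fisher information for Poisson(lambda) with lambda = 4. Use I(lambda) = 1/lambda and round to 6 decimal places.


Fisher information for Poisson: I(lambda) = 1/lambda.
lambda = 4.
I(lambda) = 1/4 = 0.250000

0.250000


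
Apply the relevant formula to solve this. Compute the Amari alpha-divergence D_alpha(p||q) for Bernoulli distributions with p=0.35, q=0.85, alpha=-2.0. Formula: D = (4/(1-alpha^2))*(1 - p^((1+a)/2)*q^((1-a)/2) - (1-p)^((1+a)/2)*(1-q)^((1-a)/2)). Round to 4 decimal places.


Amari alpha-divergence:
D = (4/(1-alpha^2))*(1 - p^((1+a)/2)*q^((1-a)/2) - (1-p)^((1+a)/2)*(1-q)^((1-a)/2)).
alpha = -2.0, p = 0.35, q = 0.85.
e1 = (1+alpha)/2 = -0.5, e2 = (1-alpha)/2 = 1.5.
t1 = p^e1 * q^e2 = 0.35^-0.5 * 0.85^1.5 = 1.324629.
t2 = (1-p)^e1 * (1-q)^e2 = 0.65^-0.5 * 0.15^1.5 = 0.072058.
4/(1-alpha^2) = -1.333333.
D = -1.333333*(1 - 1.324629 - 0.072058) = 0.5289

0.5289


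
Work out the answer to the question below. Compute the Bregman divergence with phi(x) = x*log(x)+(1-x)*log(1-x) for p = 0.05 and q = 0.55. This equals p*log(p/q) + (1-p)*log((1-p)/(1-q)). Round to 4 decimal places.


Bregman divergence with negative entropy generator:
D = p*log(p/q) + (1-p)*log((1-p)/(1-q)).
p = 0.05, q = 0.55.
p*log(p/q) = 0.05*log(0.05/0.55) = -0.119895.
(1-p)*log((1-p)/(1-q)) = 0.95*log(0.95/0.45) = 0.709854.
D = -0.119895 + 0.709854 = 0.5900

0.5900


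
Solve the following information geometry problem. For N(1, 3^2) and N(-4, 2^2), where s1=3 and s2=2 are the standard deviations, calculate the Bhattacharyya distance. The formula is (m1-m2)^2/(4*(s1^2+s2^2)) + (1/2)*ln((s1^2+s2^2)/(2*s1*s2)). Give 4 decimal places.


Bhattacharyya distance between two Gaussians:
DB = (m1-m2)^2/(4*(s1^2+s2^2)) + (1/2)*ln((s1^2+s2^2)/(2*s1*s2)).
(m1-m2)^2 = (5)^2 = 25.
s1^2+s2^2 = 9 + 4 = 13.
term1 = 25/52 = 0.480769.
term2 = 0.5*ln(13/12.0) = 0.040021.
DB = 0.480769 + 0.040021 = 0.5208

0.5208


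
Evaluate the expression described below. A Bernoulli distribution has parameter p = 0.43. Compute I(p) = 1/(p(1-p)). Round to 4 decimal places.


For Bernoulli(p), Fisher information is I(p) = 1/(p*(1-p)).
p = 0.43, 1-p = 0.57.
p*(1-p) = 0.2451.
I(p) = 1/0.2451 = 4.0800

4.0800


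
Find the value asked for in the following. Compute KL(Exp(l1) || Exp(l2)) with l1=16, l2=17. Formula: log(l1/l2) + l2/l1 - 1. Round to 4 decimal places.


KL divergence for exponential family:
KL = log(l1/l2) + l2/l1 - 1.
log(16/17) = -0.060625.
17/16 = 1.0625.
KL = -0.060625 + 1.0625 - 1 = 0.0019

0.0019


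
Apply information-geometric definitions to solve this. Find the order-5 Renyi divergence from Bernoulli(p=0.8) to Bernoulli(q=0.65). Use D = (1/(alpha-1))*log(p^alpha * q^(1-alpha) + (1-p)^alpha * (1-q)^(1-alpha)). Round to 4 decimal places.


Renyi divergence of order alpha between Bernoulli distributions:
D = (1/(alpha-1))*log(p^alpha * q^(1-alpha) + (1-p)^alpha * (1-q)^(1-alpha)).
alpha = 5, p = 0.8, q = 0.65.
p^alpha * q^(1-alpha) = 0.8^5 * 0.65^-4 = 1.835678.
(1-p)^alpha * (1-q)^(1-alpha) = 0.2^5 * 0.35^-4 = 0.021324.
sum = 1.835678 + 0.021324 = 1.857002.
D = (1/4)*log(1.857002) = 0.1547

0.1547


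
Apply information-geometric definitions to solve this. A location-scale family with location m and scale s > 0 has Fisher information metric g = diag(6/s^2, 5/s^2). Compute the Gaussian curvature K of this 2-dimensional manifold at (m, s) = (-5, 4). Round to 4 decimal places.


The metric has the form g = (A dm^2 + B ds^2)/s^2 with A = 6, B = 5.
Substitute u = sqrt(A/B)*m: g = B*(du^2 + ds^2)/s^2, i.e. B times the
Poincare upper half-plane metric, which has constant Gaussian curvature -1.
Scaling a 2D metric by a constant c divides the Gaussian curvature by c,
so K = -1/B = -1/(5) = -0.2000 everywhere (the point (m, s) = (-5, 4) is irrelevant:
the curvature is constant).
The requested Gaussian curvature is K = -0.2000.

-0.2000


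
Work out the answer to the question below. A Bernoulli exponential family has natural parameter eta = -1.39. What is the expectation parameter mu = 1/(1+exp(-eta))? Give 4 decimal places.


Dual coordinate (expectation parameter) for Bernoulli:
mu = 1/(1+exp(-eta)).
eta = -1.39.
exp(-eta) = exp(1.39) = 4.01485.
mu = 1/(1+4.01485) = 0.1994

0.1994


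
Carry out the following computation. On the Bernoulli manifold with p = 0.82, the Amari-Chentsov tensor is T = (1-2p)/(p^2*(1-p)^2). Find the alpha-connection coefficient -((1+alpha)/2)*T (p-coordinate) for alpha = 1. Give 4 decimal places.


Skewness (Amari-Chentsov) tensor: T = (1-2p)/(p^2*(1-p)^2).
p = 0.82, 1-2p = -0.64, p^2 = 0.6724, (1-p)^2 = 0.0324.
T = -0.64/(0.6724 * 0.0324) = -29.376988.
In the p-coordinate, Gamma^(alpha) = Gamma^(0) - (alpha/2)*T with Gamma^(0) = (1/2)*g'(p) = -T/2,
so Gamma^(alpha) = -((1+alpha)/2)*T.
alpha = 1, -(1+alpha)/2 = -1.0.
Gamma = -1.0 * -29.376988 = 29.3770

29.3770


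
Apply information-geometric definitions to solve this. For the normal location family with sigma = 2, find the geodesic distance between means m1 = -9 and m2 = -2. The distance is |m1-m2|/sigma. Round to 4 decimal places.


On the fixed-variance normal subfamily, geodesic distance = |m1-m2|/sigma.
|-9 - -2| = 7.
sigma = 2.
d = 7/2 = 3.5000

3.5000


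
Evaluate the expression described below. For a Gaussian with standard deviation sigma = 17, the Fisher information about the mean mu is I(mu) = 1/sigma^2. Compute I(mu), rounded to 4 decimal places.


The Fisher information for the mean of a normal distribution is I(mu) = 1/sigma^2.
sigma = 17, so sigma^2 = 289.
I(mu) = 1/289 = 0.0035

0.0035


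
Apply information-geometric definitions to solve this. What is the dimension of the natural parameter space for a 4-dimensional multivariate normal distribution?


Exponential family dimension calculation:
For 4-dim MVN: mean has 4 params, covariance has 4*5/2 = 10 unique entries.
Total dim = 4 + 10 = 14.

14


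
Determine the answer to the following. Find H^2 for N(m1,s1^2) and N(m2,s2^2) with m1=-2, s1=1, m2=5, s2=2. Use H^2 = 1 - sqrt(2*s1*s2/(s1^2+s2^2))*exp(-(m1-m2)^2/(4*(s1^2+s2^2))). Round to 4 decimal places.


Squared Hellinger distance for Gaussians:
H^2 = 1 - sqrt(2*s1*s2/(s1^2+s2^2)) * exp(-(m1-m2)^2/(4*(s1^2+s2^2))).
s1^2 = 1, s2^2 = 4, s1^2+s2^2 = 5.
sqrt(2*1*2/(5)) = 0.894427.
(m1-m2)^2 = (-7)^2 = 49.
exp(-49/(4*5)) = exp(-2.45) = 0.086294.
H^2 = 1 - 0.894427*0.086294 = 0.9228

0.9228
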